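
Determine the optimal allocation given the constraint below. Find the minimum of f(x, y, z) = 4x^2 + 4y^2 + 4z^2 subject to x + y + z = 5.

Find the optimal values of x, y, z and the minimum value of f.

Using Lagrange multipliers on f = 4x^2 + 4y^2 + 4z^2 with constraint x + y + z = 5:
Conditions: 2*4*x = lambda, 2*4*y = lambda, 2*4*z = lambda
So x = lambda/8, y = lambda/8, z = lambda/8
Substituting into constraint: lambda * (3/8) = 5
lambda = 40/3
x = 5/3, y = 5/3, z = 5/3
Minimum value = 100/3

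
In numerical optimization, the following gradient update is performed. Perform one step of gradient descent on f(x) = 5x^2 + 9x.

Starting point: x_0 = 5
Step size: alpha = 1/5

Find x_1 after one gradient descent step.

f(x) = 5x^2 + 9x
f'(x) = 10x + 9
f'(5) = 10*5 + (9) = 59
x_1 = x_0 - alpha * f'(x_0) = 5 - 1/5 * 59 = -34/5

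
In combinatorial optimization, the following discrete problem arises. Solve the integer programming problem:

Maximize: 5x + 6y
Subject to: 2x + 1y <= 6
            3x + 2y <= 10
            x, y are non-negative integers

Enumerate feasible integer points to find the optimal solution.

Constraint 1: 2x + 1y <= 6
Constraint 2: 3x + 2y <= 10
Feasible x range (need y >= 0): 0 <= x <= min(6/2, 10/3) => x in {0, ..., 3}.
Enumerate feasible integer points row by row (the coefficient of y is 6 > 0, so for each x the largest feasible y gives the best value):
  x = 0: y <= min((6 - 2*0)/1, (10 - 3*0)/2) => y in {0, ..., 5}; best 5*0 + 6*5 = 30
  x = 1: y <= min((6 - 2*1)/1, (10 - 3*1)/2) => y in {0, ..., 3}; best 5*1 + 6*3 = 23
  x = 2: y <= min((6 - 2*2)/1, (10 - 3*2)/2) => y in {0, ..., 2}; best 5*2 + 6*2 = 22
  x = 3: y <= min((6 - 2*3)/1, (10 - 3*3)/2) => y in {0}; best 5*3 + 6*0 = 15
The maximum 5x + 6y = 30 is achieved at x = 0, y = 5.
Check: 2*0 + 1*5 = 5 <= 6 and 3*0 + 2*5 = 10 <= 10.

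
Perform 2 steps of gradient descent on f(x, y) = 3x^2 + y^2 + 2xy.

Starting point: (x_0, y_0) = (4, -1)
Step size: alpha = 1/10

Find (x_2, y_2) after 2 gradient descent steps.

f(x,y) = 3x^2 + y^2 + 2xy
grad_x = 6x + 2y, grad_y = 2y + 2x
Step 1: grad = (22, 6), (9/5, -8/5)
Step 2: grad = (38/5, 2/5), (26/25, -41/25)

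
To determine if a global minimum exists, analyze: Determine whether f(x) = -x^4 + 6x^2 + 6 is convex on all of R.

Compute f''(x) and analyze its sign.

f(x) = -x^4 + 6x^2 + 6
f'(x) = -4x^3 + 12x
f''(x) = -12x^2 + 12
f''(x) = -12x^2 + 12 -> -inf as |x| -> inf
Therefore, f is not globally convex on R.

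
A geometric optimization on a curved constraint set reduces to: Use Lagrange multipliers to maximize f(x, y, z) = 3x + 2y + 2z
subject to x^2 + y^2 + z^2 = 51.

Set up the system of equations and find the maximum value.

Lagrange conditions: 3 = 2*lambda*x, 2 = 2*lambda*y, 2 = 2*lambda*z
So x:3 = y:2 = z:2, i.e. x = 3t, y = 2t, z = 2t
Constraint: t^2*(3^2 + 2^2 + 2^2) = 51
  t^2 * 17 = 51  =>  t = sqrt(3)
Maximum = 3*3t + 2*2t + 2*2t = 17*sqrt(3) = sqrt(867)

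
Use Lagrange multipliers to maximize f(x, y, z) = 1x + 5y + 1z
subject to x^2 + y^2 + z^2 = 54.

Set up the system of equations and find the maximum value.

Lagrange conditions: 1 = 2*lambda*x, 5 = 2*lambda*y, 1 = 2*lambda*z
So x:1 = y:5 = z:1, i.e. x = 1t, y = 5t, z = 1t
Constraint: t^2*(1^2 + 5^2 + 1^2) = 54
  t^2 * 27 = 54  =>  t = sqrt(2)
Maximum = 1*1t + 5*5t + 1*1t = 27*sqrt(2) = sqrt(1458)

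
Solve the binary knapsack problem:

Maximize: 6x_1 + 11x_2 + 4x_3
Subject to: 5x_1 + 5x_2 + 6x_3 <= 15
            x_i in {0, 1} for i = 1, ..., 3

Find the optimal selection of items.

Items: item 1 (v=6, w=5), item 2 (v=11, w=5), item 3 (v=4, w=6)
Capacity: 15
Checking all 8 subsets (w = total weight, v = total value):
  {}: w = 0, v = 0
  {1}: w = 5, v = 6
  {2}: w = 5, v = 11
  {3}: w = 6, v = 4
  {1, 2}: w = 10, v = 17
  {1, 3}: w = 11, v = 10
  {2, 3}: w = 11, v = 15
  {1, 2, 3}: w = 16 > 15, infeasible
Best feasible subset: items [1, 2]
Total weight: 10 <= 15, total value: 17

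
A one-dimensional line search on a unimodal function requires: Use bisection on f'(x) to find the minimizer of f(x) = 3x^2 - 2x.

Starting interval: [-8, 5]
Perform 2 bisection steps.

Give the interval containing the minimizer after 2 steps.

Finding critical point of f(x) = 3x^2 - 2x using bisection on f'(x) = 6x + -2.
f'(x) = 0 when x = 1/3.
Starting interval: [-8, 5]
Step 1: mid = -3/2, f'(mid) = -11, new interval = [-3/2, 5]
Step 2: mid = 7/4, f'(mid) = 17/2, new interval = [-3/2, 7/4]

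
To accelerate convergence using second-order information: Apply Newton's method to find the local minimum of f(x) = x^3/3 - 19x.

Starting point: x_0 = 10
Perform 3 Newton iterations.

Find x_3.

f(x) = x^3/3 - 19x
f'(x) = x^2 - 19, f''(x) = 2x
Newton update: x_{n+1} = x_n - (x_n^2 - 19)/(2*x_n)
Step 1: x_0 = 10, f'=81, f''=20, x_1 = 119/20
Step 2: x_1 = 119/20, f'=6561/400, f''=119/10, x_2 = 21761/4760
Step 3: x_2 = 21761/4760, f'=43046721/22657600, f''=21761/2380, x_3 = 904035521/207164720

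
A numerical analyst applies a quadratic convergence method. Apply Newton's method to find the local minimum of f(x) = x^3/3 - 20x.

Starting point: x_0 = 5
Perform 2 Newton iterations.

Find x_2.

f(x) = x^3/3 - 20x
f'(x) = x^2 - 20, f''(x) = 2x
Newton update: x_{n+1} = x_n - (x_n^2 - 20)/(2*x_n)
Step 1: x_0 = 5, f'=5, f''=10, x_1 = 9/2
Step 2: x_1 = 9/2, f'=1/4, f''=9, x_2 = 161/36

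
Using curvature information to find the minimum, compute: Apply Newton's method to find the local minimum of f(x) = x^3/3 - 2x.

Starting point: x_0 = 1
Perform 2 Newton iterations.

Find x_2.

f(x) = x^3/3 - 2x
f'(x) = x^2 - 2, f''(x) = 2x
Newton update: x_{n+1} = x_n - (x_n^2 - 2)/(2*x_n)
Step 1: x_0 = 1, f'=-1, f''=2, x_1 = 3/2
Step 2: x_1 = 3/2, f'=1/4, f''=3, x_2 = 17/12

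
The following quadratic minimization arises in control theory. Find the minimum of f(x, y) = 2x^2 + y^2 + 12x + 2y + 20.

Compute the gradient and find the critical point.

f(x,y) = 2x^2 + y^2 + 12x + 2y + 20
df/dx = 4x + (12) = 0  =>  x = -3
df/dy = 2y + (2) = 0  =>  y = -1
f(-3, -1) = 2*(-3)^2 + 1*(-1)^2 + 12*(-3) + 2*(-1) + 20 = 1
Hessian is diagonal with entries 4, 2 > 0, so this is a minimum.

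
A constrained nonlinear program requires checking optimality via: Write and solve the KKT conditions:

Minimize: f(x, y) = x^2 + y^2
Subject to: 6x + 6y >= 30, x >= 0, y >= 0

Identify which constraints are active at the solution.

KKT conditions for min x^2 + y^2 s.t. 6x + 6y >= 30, x >= 0, y >= 0:
Stationarity: 2x = mu*6 + mu_x, 2y = mu*6 + mu_y, with mu, mu_x, mu_y >= 0
Complementary slackness: mu*(6x + 6y - 30) = 0, mu_x*x = 0, mu_y*y = 0
(0, 0) is infeasible (6*0 + 6*0 < 30), so if mu = 0 stationarity would force x = mu_x/2 >= 0, y = mu_y/2 >= 0 with mu_x*x = mu_y*y = 0, i.e. x = y = 0: contradiction. Hence mu > 0 and 6x + 6y = 30 is active.
Try x > 0, y > 0 (so mu_x = mu_y = 0): x = 6*mu/2, y = 6*mu/2
Substitute: 6*(6*mu/2) + 6*(6*mu/2) = 30
  mu*72/2 = 30 => mu = 5/6
x* = 5/2 > 0, y* = 5/2 > 0, consistent with mu_x = mu_y = 0.
f is convex and the constraints are linear, so this KKT point is the global minimum.
f* = 25/2
Active constraints: 6x + 6y >= 30 (holds with equality, mu = 5/6 > 0); x >= 0 and y >= 0 are inactive (mu_x = mu_y = 0).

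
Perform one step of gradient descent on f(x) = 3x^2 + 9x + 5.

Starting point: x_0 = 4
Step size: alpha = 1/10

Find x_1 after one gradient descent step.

f(x) = 3x^2 + 9x + 5
f'(x) = 6x + 9
f'(4) = 6*4 + (9) = 33
x_1 = x_0 - alpha * f'(x_0) = 4 - 1/10 * 33 = 7/10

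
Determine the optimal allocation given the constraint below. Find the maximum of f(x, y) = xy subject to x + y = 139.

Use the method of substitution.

Substitute y = 139 - x into f(x,y) = xy:
g(x) = x(139 - x) = 139x - x^2
g'(x) = 139 - 2x = 0  =>  x = 139/2
y = 139 - 139/2 = 139/2
Maximum value = (139/2) * (139/2) = 19321/4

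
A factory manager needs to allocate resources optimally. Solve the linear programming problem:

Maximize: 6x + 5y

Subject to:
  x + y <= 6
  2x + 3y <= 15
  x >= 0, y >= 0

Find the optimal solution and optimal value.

Feasible vertices: (0, 0), (0, 5), (3, 3), (6, 0)
Objective 6x + 5y at each:
  (0, 0): 0
  (0, 5): 25
  (3, 3): 33
  (6, 0): 36
Maximum is 36 at (6, 0).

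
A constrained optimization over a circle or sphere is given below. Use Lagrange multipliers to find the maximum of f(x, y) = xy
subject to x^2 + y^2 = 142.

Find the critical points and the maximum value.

Lagrange conditions: y = 2*lambda*x and x = 2*lambda*y
If x = 0 then y = 0, violating the constraint, so x, y != 0.
Dividing: y/x = x/y => x^2 = y^2 => y = x or y = -x
Constraint: 2x^2 = 142 => x^2 = 71 => x = +/-sqrt(71)
Critical points: (sqrt(71), sqrt(71)), (-sqrt(71), -sqrt(71)), (sqrt(71), -sqrt(71)), (-sqrt(71), sqrt(71))
  y = x:  xy = x^2 = 71  at (sqrt(71), sqrt(71)) and (-sqrt(71), -sqrt(71))
  y = -x: xy = -x^2 = -71 at (sqrt(71), -sqrt(71)) and (-sqrt(71), sqrt(71))
Maximum xy = 71 at (sqrt(71), sqrt(71)) and (-sqrt(71), -sqrt(71))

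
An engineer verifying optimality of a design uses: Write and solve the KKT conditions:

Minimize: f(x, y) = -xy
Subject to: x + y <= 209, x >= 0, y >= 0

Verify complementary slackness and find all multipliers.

Problem: min -xy s.t. x + y <= 209 (multiplier lambda), x >= 0 (mu_x), y >= 0 (mu_y)
KKT stationarity: -y + lambda - mu_x = 0, -x + lambda - mu_y = 0, with lambda, mu_x, mu_y >= 0
Complementary slackness: lambda*(x + y - 209) = 0, mu_x*x = 0, mu_y*y = 0
If lambda = 0: y = -mu_x <= 0 and x = -mu_y <= 0 force x = y = 0 with f = 0; but x = y = 209/2 is feasible with f = -43681/4 < 0, so this is not the minimum. Hence lambda > 0 and x + y = 209.
Try x > 0, y > 0 (so mu_x = mu_y = 0): y = lambda, x = lambda => x = y = lambda
x + y = 209 => 2*lambda = 209 => lambda = 209/2
x* = y* = 209/2 > 0, consistent with mu_x = mu_y = 0.
(Any feasible point with x = 0 or y = 0 has f = 0 > -43681/4, so the minimum is not on those boundaries.)
min(-xy) = -43681/4 (i.e. max xy = 43681/4)
Multipliers: lambda = 209/2, mu_x = 0, mu_y = 0
Complementary slackness: lambda*(x + y - 209) = 209/2*(209/2 + 209/2 - 209) = 0, mu_x*x = 0*209/2 = 0, mu_y*y = 0*209/2 = 0. Satisfied.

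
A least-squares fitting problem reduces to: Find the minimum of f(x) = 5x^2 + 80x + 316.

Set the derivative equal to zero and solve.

f(x) = 5x^2 + 80x + 316
f'(x) = 10x + (80) = 0
x = -80/10 = -8
f(-8) = -4
Since f''(x) = 10 > 0, this is a minimum.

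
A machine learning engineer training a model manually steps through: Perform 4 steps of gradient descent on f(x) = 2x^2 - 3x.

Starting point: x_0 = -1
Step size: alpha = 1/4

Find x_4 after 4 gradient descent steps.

f(x) = 2x^2 - 3x, f'(x) = 4x + (-3)
Step 1: f'(-1) = -7, x_1 = -1 - 1/4 * -7 = 3/4
Step 2: f'(3/4) = 0, x_2 = 3/4 - 1/4 * 0 = 3/4
Step 3: f'(3/4) = 0, x_3 = 3/4 - 1/4 * 0 = 3/4
Step 4: f'(3/4) = 0, x_4 = 3/4 - 1/4 * 0 = 3/4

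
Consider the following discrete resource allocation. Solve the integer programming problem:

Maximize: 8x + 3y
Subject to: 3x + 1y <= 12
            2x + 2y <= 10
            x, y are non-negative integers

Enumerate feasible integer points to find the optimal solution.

Constraint 1: 3x + 1y <= 12
Constraint 2: 2x + 2y <= 10
Feasible x range (need y >= 0): 0 <= x <= min(12/3, 10/2) => x in {0, ..., 4}.
Enumerate feasible integer points row by row (the coefficient of y is 3 > 0, so for each x the largest feasible y gives the best value):
  x = 0: y <= min((12 - 3*0)/1, (10 - 2*0)/2) => y in {0, ..., 5}; best 8*0 + 3*5 = 15
  x = 1: y <= min((12 - 3*1)/1, (10 - 2*1)/2) => y in {0, ..., 4}; best 8*1 + 3*4 = 20
  x = 2: y <= min((12 - 3*2)/1, (10 - 2*2)/2) => y in {0, ..., 3}; best 8*2 + 3*3 = 25
  x = 3: y <= min((12 - 3*3)/1, (10 - 2*3)/2) => y in {0, ..., 2}; best 8*3 + 3*2 = 30
  x = 4: y <= min((12 - 3*4)/1, (10 - 2*4)/2) => y in {0}; best 8*4 + 3*0 = 32
The maximum 8x + 3y = 32 is achieved at x = 4, y = 0.
Check: 3*4 + 1*0 = 12 <= 12 and 2*4 + 2*0 = 8 <= 10.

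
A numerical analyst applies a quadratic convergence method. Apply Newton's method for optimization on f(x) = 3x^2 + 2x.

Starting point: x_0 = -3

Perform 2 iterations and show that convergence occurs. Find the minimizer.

f(x) = 3x^2 + 2x, f'(x) = 6x + (2), f''(x) = 6
Step 1: f'(-3) = -16, x_1 = -3 - -16/6 = -1/3
Step 2: f'(-1/3) = 0, x_2 = -1/3 (converged)
Newton's method converges in 1 step for quadratics.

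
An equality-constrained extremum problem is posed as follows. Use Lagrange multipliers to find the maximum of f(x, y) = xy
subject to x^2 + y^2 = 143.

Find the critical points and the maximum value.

Lagrange conditions: y = 2*lambda*x and x = 2*lambda*y
If x = 0 then y = 0, violating the constraint, so x, y != 0.
Dividing: y/x = x/y => x^2 = y^2 => y = x or y = -x
Constraint: 2x^2 = 143 => x^2 = 143/2 => x = +/-sqrt(143/2)
Critical points: (sqrt(143/2), sqrt(143/2)), (-sqrt(143/2), -sqrt(143/2)), (sqrt(143/2), -sqrt(143/2)), (-sqrt(143/2), sqrt(143/2))
  y = x:  xy = x^2 = 143/2  at (sqrt(143/2), sqrt(143/2)) and (-sqrt(143/2), -sqrt(143/2))
  y = -x: xy = -x^2 = -143/2 at (sqrt(143/2), -sqrt(143/2)) and (-sqrt(143/2), sqrt(143/2))
Maximum xy = 143/2 at (sqrt(143/2), sqrt(143/2)) and (-sqrt(143/2), -sqrt(143/2))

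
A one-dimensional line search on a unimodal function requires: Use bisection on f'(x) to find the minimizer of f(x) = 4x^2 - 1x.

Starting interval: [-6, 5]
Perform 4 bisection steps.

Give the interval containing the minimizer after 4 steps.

Finding critical point of f(x) = 4x^2 - 1x using bisection on f'(x) = 8x + -1.
f'(x) = 0 when x = 1/8.
Starting interval: [-6, 5]
Step 1: mid = -1/2, f'(mid) = -5, new interval = [-1/2, 5]
Step 2: mid = 9/4, f'(mid) = 17, new interval = [-1/2, 9/4]
Step 3: mid = 7/8, f'(mid) = 6, new interval = [-1/2, 7/8]
Step 4: mid = 3/16, f'(mid) = 1/2, new interval = [-1/2, 3/16]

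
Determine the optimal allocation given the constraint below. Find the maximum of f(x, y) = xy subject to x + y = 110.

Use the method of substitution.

Substitute y = 110 - x into f(x,y) = xy:
g(x) = x(110 - x) = 110x - x^2
g'(x) = 110 - 2x = 0  =>  x = 55
y = 110 - 55 = 55
Maximum value = 55 * 55 = 3025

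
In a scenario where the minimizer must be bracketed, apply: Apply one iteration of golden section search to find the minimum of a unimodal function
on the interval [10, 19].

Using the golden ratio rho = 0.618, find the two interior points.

Golden section search on [10, 19].
Golden ratio rho = 0.618 (approx).
Interior points:
  x_1 = 10 + (1-0.618)*9 = 13.4380
  x_2 = 10 + 0.618*9 = 15.5620
Compare f(x_1) and f(x_2) to determine which subinterval to keep.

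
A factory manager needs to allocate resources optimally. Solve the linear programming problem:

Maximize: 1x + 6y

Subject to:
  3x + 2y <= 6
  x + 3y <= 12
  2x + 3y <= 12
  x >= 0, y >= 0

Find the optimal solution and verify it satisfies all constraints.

Feasible vertices: (0, 0), (0, 3), (2, 0)
Objective 1x + 6y at each vertex:
  (0, 0): 0
  (0, 3): 18
  (2, 0): 2
Maximum is 18 at (0, 3).
Verify constraints at (x, y) = (0, 3):
  3*0 + 2*3 = 6 <= 6 (active)
  1*0 + 3*3 = 9 <= 12
  2*0 + 3*3 = 9 <= 12
  x = 0 >= 0, y = 3 >= 0. All constraints satisfied.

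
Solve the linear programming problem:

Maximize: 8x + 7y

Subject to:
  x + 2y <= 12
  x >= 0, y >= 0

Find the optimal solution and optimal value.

The feasible region has vertices at [(0, 0), (12, 0), (0, 6)].
Checking objective 8x + 7y at each vertex:
  (0, 0): 8*0 + 7*0 = 0
  (12, 0): 8*12 + 7*0 = 96
  (0, 6): 8*0 + 7*6 = 42
Maximum is 96 at (12, 0).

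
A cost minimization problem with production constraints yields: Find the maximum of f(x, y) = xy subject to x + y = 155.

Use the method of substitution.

Substitute y = 155 - x into f(x,y) = xy:
g(x) = x(155 - x) = 155x - x^2
g'(x) = 155 - 2x = 0  =>  x = 155/2
y = 155 - 155/2 = 155/2
Maximum value = (155/2) * (155/2) = 24025/4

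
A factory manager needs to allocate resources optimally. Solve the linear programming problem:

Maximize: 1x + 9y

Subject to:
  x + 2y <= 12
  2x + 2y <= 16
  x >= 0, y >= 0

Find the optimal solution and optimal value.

Feasible vertices: (0, 0), (0, 6), (4, 4), (8, 0)
Objective 1x + 9y at each:
  (0, 0): 0
  (0, 6): 54
  (4, 4): 40
  (8, 0): 8
Maximum is 54 at (0, 6).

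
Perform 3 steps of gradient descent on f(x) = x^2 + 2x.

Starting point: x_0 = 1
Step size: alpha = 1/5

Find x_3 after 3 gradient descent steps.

f(x) = x^2 + 2x, f'(x) = 2x + (2)
Step 1: f'(1) = 4, x_1 = 1 - 1/5 * 4 = 1/5
Step 2: f'(1/5) = 12/5, x_2 = 1/5 - 1/5 * 12/5 = -7/25
Step 3: f'(-7/25) = 36/25, x_3 = -7/25 - 1/5 * 36/25 = -71/125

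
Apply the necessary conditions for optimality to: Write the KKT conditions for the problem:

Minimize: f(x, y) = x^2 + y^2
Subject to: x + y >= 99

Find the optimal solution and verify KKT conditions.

KKT conditions for min x^2 + y^2 s.t. x + y >= 99:
Stationarity: 2x = mu, 2y = mu
So x = y = mu/2.
Complementary slackness: mu*(x + y - 99) = 0
Primal feasibility: x + y >= 99; dual feasibility: mu >= 0
If mu = 0 then x = y = 0, but 0 + 0 < 99 is infeasible, so the constraint is active.
Constraint active: x + y = 2*(mu/2) = 99 => mu = 99
x = y = 99/2, f = 9801/2
Verify: stationarity 2*(99/2) = 99 = mu; primal 99/2 + 99/2 = 99 >= 99; dual mu = 99 >= 0; complementary slackness 99*(99 - 99) = 0. All KKT conditions hold.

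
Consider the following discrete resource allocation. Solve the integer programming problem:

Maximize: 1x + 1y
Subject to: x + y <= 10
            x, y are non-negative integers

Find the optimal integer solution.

Objective: 1x + 1y, constraint: x + y <= 10
Coefficient of x is 1 >= coefficient of y is 1, so allocate the entire budget to x.
Optimal: x = 10, y = 0, value = 10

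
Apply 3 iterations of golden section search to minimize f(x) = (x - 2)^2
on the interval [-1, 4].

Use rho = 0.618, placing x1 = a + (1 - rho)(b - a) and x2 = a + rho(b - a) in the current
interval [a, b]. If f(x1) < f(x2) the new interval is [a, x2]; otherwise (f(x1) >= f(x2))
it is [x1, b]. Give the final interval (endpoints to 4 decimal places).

Golden section search for min of f(x) = (x - 2)^2 on [-1, 4].
Each step: x1 = a + (1 - rho)(b - a), x2 = a + rho(b - a); if f(x1) < f(x2) keep [a, x2], otherwise keep [x1, b].
Step 1: [-1.0000, 4.0000], x1=0.9100 (f=1.1881), x2=2.0900 (f=0.0081); f(x1) > f(x2) => keep [0.9100, 4.0000]
Step 2: [0.9100, 4.0000], x1=2.0904 (f=0.0082), x2=2.8196 (f=0.6718); f(x1) < f(x2) => keep [0.9100, 2.8196]
Step 3: [0.9100, 2.8196], x1=1.6395 (f=0.1300), x2=2.0901 (f=0.0081); f(x1) > f(x2) => keep [1.6395, 2.8196]
Final interval: [1.6395, 2.8196]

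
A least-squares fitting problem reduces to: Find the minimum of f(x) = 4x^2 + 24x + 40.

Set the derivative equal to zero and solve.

f(x) = 4x^2 + 24x + 40
f'(x) = 8x + (24) = 0
x = -24/8 = -3
f(-3) = 4
Since f''(x) = 8 > 0, this is a minimum.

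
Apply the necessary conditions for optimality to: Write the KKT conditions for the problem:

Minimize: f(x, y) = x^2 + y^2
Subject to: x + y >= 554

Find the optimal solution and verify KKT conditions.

KKT conditions for min x^2 + y^2 s.t. x + y >= 554:
Stationarity: 2x = mu, 2y = mu
So x = y = mu/2.
Complementary slackness: mu*(x + y - 554) = 0
Primal feasibility: x + y >= 554; dual feasibility: mu >= 0
If mu = 0 then x = y = 0, but 0 + 0 < 554 is infeasible, so the constraint is active.
Constraint active: x + y = 2*(mu/2) = 554 => mu = 554
x = y = 277, f = 153458
Verify: stationarity 2*277 = 554 = mu; primal 277 + 277 = 554 >= 554; dual mu = 554 >= 0; complementary slackness 554*(554 - 554) = 0. All KKT conditions hold.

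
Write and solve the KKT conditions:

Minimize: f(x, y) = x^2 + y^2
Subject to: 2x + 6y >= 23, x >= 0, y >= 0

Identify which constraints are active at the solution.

KKT conditions for min x^2 + y^2 s.t. 2x + 6y >= 23, x >= 0, y >= 0:
Stationarity: 2x = mu*2 + mu_x, 2y = mu*6 + mu_y, with mu, mu_x, mu_y >= 0
Complementary slackness: mu*(2x + 6y - 23) = 0, mu_x*x = 0, mu_y*y = 0
(0, 0) is infeasible (2*0 + 6*0 < 23), so if mu = 0 stationarity would force x = mu_x/2 >= 0, y = mu_y/2 >= 0 with mu_x*x = mu_y*y = 0, i.e. x = y = 0: contradiction. Hence mu > 0 and 2x + 6y = 23 is active.
Try x > 0, y > 0 (so mu_x = mu_y = 0): x = 2*mu/2, y = 6*mu/2
Substitute: 2*(2*mu/2) + 6*(6*mu/2) = 23
  mu*40/2 = 23 => mu = 23/20
x* = 23/20 > 0, y* = 69/20 > 0, consistent with mu_x = mu_y = 0.
f is convex and the constraints are linear, so this KKT point is the global minimum.
f* = 529/40
Active constraints: 2x + 6y >= 23 (holds with equality, mu = 23/20 > 0); x >= 0 and y >= 0 are inactive (mu_x = mu_y = 0).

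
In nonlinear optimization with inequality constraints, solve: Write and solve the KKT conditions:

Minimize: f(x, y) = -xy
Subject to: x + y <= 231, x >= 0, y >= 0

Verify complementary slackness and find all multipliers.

Problem: min -xy s.t. x + y <= 231 (multiplier lambda), x >= 0 (mu_x), y >= 0 (mu_y)
KKT stationarity: -y + lambda - mu_x = 0, -x + lambda - mu_y = 0, with lambda, mu_x, mu_y >= 0
Complementary slackness: lambda*(x + y - 231) = 0, mu_x*x = 0, mu_y*y = 0
If lambda = 0: y = -mu_x <= 0 and x = -mu_y <= 0 force x = y = 0 with f = 0; but x = y = 231/2 is feasible with f = -53361/4 < 0, so this is not the minimum. Hence lambda > 0 and x + y = 231.
Try x > 0, y > 0 (so mu_x = mu_y = 0): y = lambda, x = lambda => x = y = lambda
x + y = 231 => 2*lambda = 231 => lambda = 231/2
x* = y* = 231/2 > 0, consistent with mu_x = mu_y = 0.
(Any feasible point with x = 0 or y = 0 has f = 0 > -53361/4, so the minimum is not on those boundaries.)
min(-xy) = -53361/4 (i.e. max xy = 53361/4)
Multipliers: lambda = 231/2, mu_x = 0, mu_y = 0
Complementary slackness: lambda*(x + y - 231) = 231/2*(231/2 + 231/2 - 231) = 0, mu_x*x = 0*231/2 = 0, mu_y*y = 0*231/2 = 0. Satisfied.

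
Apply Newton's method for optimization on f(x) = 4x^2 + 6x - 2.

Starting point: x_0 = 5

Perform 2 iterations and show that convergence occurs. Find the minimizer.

f(x) = 4x^2 + 6x - 2, f'(x) = 8x + (6), f''(x) = 8
Step 1: f'(5) = 46, x_1 = 5 - 46/8 = -3/4
Step 2: f'(-3/4) = 0, x_2 = -3/4 (converged)
Newton's method converges in 1 step for quadratics.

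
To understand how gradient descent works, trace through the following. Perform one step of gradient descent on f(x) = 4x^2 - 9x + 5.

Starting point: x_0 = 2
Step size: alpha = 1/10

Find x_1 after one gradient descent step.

f(x) = 4x^2 - 9x + 5
f'(x) = 8x - 9
f'(2) = 8*2 + (-9) = 7
x_1 = x_0 - alpha * f'(x_0) = 2 - 1/10 * 7 = 13/10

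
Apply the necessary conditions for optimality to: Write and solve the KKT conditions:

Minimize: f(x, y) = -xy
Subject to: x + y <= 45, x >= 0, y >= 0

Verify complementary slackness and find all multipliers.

Problem: min -xy s.t. x + y <= 45 (multiplier lambda), x >= 0 (mu_x), y >= 0 (mu_y)
KKT stationarity: -y + lambda - mu_x = 0, -x + lambda - mu_y = 0, with lambda, mu_x, mu_y >= 0
Complementary slackness: lambda*(x + y - 45) = 0, mu_x*x = 0, mu_y*y = 0
If lambda = 0: y = -mu_x <= 0 and x = -mu_y <= 0 force x = y = 0 with f = 0; but x = y = 45/2 is feasible with f = -2025/4 < 0, so this is not the minimum. Hence lambda > 0 and x + y = 45.
Try x > 0, y > 0 (so mu_x = mu_y = 0): y = lambda, x = lambda => x = y = lambda
x + y = 45 => 2*lambda = 45 => lambda = 45/2
x* = y* = 45/2 > 0, consistent with mu_x = mu_y = 0.
(Any feasible point with x = 0 or y = 0 has f = 0 > -2025/4, so the minimum is not on those boundaries.)
min(-xy) = -2025/4 (i.e. max xy = 2025/4)
Multipliers: lambda = 45/2, mu_x = 0, mu_y = 0
Complementary slackness: lambda*(x + y - 45) = 45/2*(45/2 + 45/2 - 45) = 0, mu_x*x = 0*45/2 = 0, mu_y*y = 0*45/2 = 0. Satisfied.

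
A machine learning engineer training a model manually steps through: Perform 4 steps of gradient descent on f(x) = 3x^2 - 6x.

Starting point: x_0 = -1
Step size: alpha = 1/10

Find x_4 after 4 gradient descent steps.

f(x) = 3x^2 - 6x, f'(x) = 6x + (-6)
Step 1: f'(-1) = -12, x_1 = -1 - 1/10 * -12 = 1/5
Step 2: f'(1/5) = -24/5, x_2 = 1/5 - 1/10 * -24/5 = 17/25
Step 3: f'(17/25) = -48/25, x_3 = 17/25 - 1/10 * -48/25 = 109/125
Step 4: f'(109/125) = -96/125, x_4 = 109/125 - 1/10 * -96/125 = 593/625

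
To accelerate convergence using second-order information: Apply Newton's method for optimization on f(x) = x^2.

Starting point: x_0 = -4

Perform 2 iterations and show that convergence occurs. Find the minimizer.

f(x) = x^2, f'(x) = 2x + (0), f''(x) = 2
Step 1: f'(-4) = -8, x_1 = -4 - -8/2 = 0
Step 2: f'(0) = 0, x_2 = 0 (converged)
Newton's method converges in 1 step for quadratics.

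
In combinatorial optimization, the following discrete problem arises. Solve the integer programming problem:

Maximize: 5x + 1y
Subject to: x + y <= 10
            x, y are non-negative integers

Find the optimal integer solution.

Objective: 5x + 1y, constraint: x + y <= 10
Coefficient of x is 5 >= coefficient of y is 1, so allocate the entire budget to x.
Optimal: x = 10, y = 0, value = 50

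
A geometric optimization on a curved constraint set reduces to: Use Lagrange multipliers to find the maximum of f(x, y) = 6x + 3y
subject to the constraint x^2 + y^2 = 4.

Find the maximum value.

Set up Lagrange conditions: grad f = lambda * grad g
  6 = 2*lambda*x
  3 = 2*lambda*y
From these: x/y = 6/3, so x = 6t, y = 3t for some t.
Substitute into constraint: (6t)^2 + (3t)^2 = 4
  t^2 * 45 = 4
  t = sqrt(4/45)
Maximum = 6*x + 3*y = (6^2 + 3^2)*t = 45 * sqrt(4/45) = sqrt(180)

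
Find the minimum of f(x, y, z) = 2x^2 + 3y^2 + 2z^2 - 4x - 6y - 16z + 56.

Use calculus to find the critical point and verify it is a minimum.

f(x,y,z) = 2x^2 + 3y^2 + 2z^2 - 4x - 6y - 16z + 56
df/dx = 4x + (-4) = 0 => x = 1
df/dy = 6y + (-6) = 0 => y = 1
df/dz = 4z + (-16) = 0 => z = 4
f(1,1,4) = 2*(1)^2 + 3*(1)^2 + 2*(4)^2 + -4*(1) + -6*(1) + -16*(4) + 56 = 19
Hessian is diagonal with entries 4, 6, 4 > 0, confirmed minimum.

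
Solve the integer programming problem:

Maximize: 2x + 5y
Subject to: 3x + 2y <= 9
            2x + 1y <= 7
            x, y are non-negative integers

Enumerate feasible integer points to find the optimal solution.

Constraint 1: 3x + 2y <= 9
Constraint 2: 2x + 1y <= 7
Feasible x range (need y >= 0): 0 <= x <= min(9/3, 7/2) => x in {0, ..., 3}.
Enumerate feasible integer points row by row (the coefficient of y is 5 > 0, so for each x the largest feasible y gives the best value):
  x = 0: y <= min((9 - 3*0)/2, (7 - 2*0)/1) => y in {0, ..., 4}; best 2*0 + 5*4 = 20
  x = 1: y <= min((9 - 3*1)/2, (7 - 2*1)/1) => y in {0, ..., 3}; best 2*1 + 5*3 = 17
  x = 2: y <= min((9 - 3*2)/2, (7 - 2*2)/1) => y in {0, ..., 1}; best 2*2 + 5*1 = 9
  x = 3: y <= min((9 - 3*3)/2, (7 - 2*3)/1) => y in {0}; best 2*3 + 5*0 = 6
The maximum 2x + 5y = 20 is achieved at x = 0, y = 4.
Check: 3*0 + 2*4 = 8 <= 9 and 2*0 + 1*4 = 4 <= 7.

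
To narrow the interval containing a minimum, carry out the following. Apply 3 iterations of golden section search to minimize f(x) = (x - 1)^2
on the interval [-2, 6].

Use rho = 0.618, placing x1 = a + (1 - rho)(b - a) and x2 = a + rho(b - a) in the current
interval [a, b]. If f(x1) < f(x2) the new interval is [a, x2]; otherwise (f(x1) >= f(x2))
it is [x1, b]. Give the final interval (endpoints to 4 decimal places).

Golden section search for min of f(x) = (x - 1)^2 on [-2, 6].
Each step: x1 = a + (1 - rho)(b - a), x2 = a + rho(b - a); if f(x1) < f(x2) keep [a, x2], otherwise keep [x1, b].
Step 1: [-2.0000, 6.0000], x1=1.0560 (f=0.0031), x2=2.9440 (f=3.7791); f(x1) < f(x2) => keep [-2.0000, 2.9440]
Step 2: [-2.0000, 2.9440], x1=-0.1114 (f=1.2352), x2=1.0554 (f=0.0031); f(x1) > f(x2) => keep [-0.1114, 2.9440]
Step 3: [-0.1114, 2.9440], x1=1.0558 (f=0.0031), x2=1.7768 (f=0.6035); f(x1) < f(x2) => keep [-0.1114, 1.7768]
Final interval: [-0.1114, 1.7768]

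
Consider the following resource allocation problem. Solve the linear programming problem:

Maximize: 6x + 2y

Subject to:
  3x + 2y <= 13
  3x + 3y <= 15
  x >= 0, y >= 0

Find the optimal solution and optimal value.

Feasible vertices: (0, 0), (0, 5), (3, 2), (13/3, 0)
Objective 6x + 2y at each:
  (0, 0): 0
  (0, 5): 10
  (3, 2): 22
  (13/3, 0): 26
Maximum is 26 at (13/3, 0).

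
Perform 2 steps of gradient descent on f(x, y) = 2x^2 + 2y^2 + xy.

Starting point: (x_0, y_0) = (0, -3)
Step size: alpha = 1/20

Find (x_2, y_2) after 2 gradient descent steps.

f(x,y) = 2x^2 + 2y^2 + xy
grad_x = 4x + 1y, grad_y = 4y + 1x
Step 1: grad = (-3, -12), (3/20, -12/5)
Step 2: grad = (-9/5, -189/20), (6/25, -771/400)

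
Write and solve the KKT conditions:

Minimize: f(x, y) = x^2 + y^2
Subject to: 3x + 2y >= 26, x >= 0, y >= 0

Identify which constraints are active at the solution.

KKT conditions for min x^2 + y^2 s.t. 3x + 2y >= 26, x >= 0, y >= 0:
Stationarity: 2x = mu*3 + mu_x, 2y = mu*2 + mu_y, with mu, mu_x, mu_y >= 0
Complementary slackness: mu*(3x + 2y - 26) = 0, mu_x*x = 0, mu_y*y = 0
(0, 0) is infeasible (3*0 + 2*0 < 26), so if mu = 0 stationarity would force x = mu_x/2 >= 0, y = mu_y/2 >= 0 with mu_x*x = mu_y*y = 0, i.e. x = y = 0: contradiction. Hence mu > 0 and 3x + 2y = 26 is active.
Try x > 0, y > 0 (so mu_x = mu_y = 0): x = 3*mu/2, y = 2*mu/2
Substitute: 3*(3*mu/2) + 2*(2*mu/2) = 26
  mu*13/2 = 26 => mu = 4
x* = 6 > 0, y* = 4 > 0, consistent with mu_x = mu_y = 0.
f is convex and the constraints are linear, so this KKT point is the global minimum.
f* = 52
Active constraints: 3x + 2y >= 26 (holds with equality, mu = 4 > 0); x >= 0 and y >= 0 are inactive (mu_x = mu_y = 0).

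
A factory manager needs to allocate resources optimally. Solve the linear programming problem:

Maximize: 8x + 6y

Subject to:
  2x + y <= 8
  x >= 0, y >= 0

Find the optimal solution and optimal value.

The feasible region has vertices at [(0, 0), (4, 0), (0, 8)].
Checking objective 8x + 6y at each vertex:
  (0, 0): 8*0 + 6*0 = 0
  (4, 0): 8*4 + 6*0 = 32
  (0, 8): 8*0 + 6*8 = 48
Maximum is 48 at (0, 8).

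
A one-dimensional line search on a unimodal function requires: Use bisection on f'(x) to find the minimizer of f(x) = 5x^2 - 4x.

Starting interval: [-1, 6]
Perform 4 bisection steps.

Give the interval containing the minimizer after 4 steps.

Finding critical point of f(x) = 5x^2 - 4x using bisection on f'(x) = 10x + -4.
f'(x) = 0 when x = 2/5.
Starting interval: [-1, 6]
Step 1: mid = 5/2, f'(mid) = 21, new interval = [-1, 5/2]
Step 2: mid = 3/4, f'(mid) = 7/2, new interval = [-1, 3/4]
Step 3: mid = -1/8, f'(mid) = -21/4, new interval = [-1/8, 3/4]
Step 4: mid = 5/16, f'(mid) = -7/8, new interval = [5/16, 3/4]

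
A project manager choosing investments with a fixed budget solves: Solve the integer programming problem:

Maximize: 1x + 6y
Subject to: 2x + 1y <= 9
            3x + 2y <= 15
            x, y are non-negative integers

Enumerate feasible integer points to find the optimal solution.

Constraint 1: 2x + 1y <= 9
Constraint 2: 3x + 2y <= 15
Feasible x range (need y >= 0): 0 <= x <= min(9/2, 15/3) => x in {0, ..., 4}.
Enumerate feasible integer points row by row (the coefficient of y is 6 > 0, so for each x the largest feasible y gives the best value):
  x = 0: y <= min((9 - 2*0)/1, (15 - 3*0)/2) => y in {0, ..., 7}; best 1*0 + 6*7 = 42
  x = 1: y <= min((9 - 2*1)/1, (15 - 3*1)/2) => y in {0, ..., 6}; best 1*1 + 6*6 = 37
  x = 2: y <= min((9 - 2*2)/1, (15 - 3*2)/2) => y in {0, ..., 4}; best 1*2 + 6*4 = 26
  x = 3: y <= min((9 - 2*3)/1, (15 - 3*3)/2) => y in {0, ..., 3}; best 1*3 + 6*3 = 21
  x = 4: y <= min((9 - 2*4)/1, (15 - 3*4)/2) => y in {0, ..., 1}; best 1*4 + 6*1 = 10
The maximum 1x + 6y = 42 is achieved at x = 0, y = 7.
Check: 2*0 + 1*7 = 7 <= 9 and 3*0 + 2*7 = 14 <= 15.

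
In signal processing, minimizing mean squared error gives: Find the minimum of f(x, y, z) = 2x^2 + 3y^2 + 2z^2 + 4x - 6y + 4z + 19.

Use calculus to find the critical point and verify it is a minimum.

f(x,y,z) = 2x^2 + 3y^2 + 2z^2 + 4x - 6y + 4z + 19
df/dx = 4x + (4) = 0 => x = -1
df/dy = 6y + (-6) = 0 => y = 1
df/dz = 4z + (4) = 0 => z = -1
f(-1,1,-1) = 2*(-1)^2 + 3*(1)^2 + 2*(-1)^2 + 4*(-1) + -6*(1) + 4*(-1) + 19 = 12
Hessian is diagonal with entries 4, 6, 4 > 0, confirmed minimum.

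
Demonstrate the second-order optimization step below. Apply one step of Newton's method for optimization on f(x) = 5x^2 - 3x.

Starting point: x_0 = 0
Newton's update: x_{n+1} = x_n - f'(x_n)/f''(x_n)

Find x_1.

f(x) = 5x^2 - 3x
f'(x) = 10x + (-3), f''(x) = 10
Newton step: x_1 = x_0 - f'(x_0)/f''(x_0)
f'(0) = -3
x_1 = 0 - -3/10 = 3/10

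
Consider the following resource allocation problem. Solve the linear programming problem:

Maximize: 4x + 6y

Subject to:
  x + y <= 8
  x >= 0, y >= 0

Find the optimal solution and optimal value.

The feasible region has vertices at [(0, 0), (8, 0), (0, 8)].
Checking objective 4x + 6y at each vertex:
  (0, 0): 4*0 + 6*0 = 0
  (8, 0): 4*8 + 6*0 = 32
  (0, 8): 4*0 + 6*8 = 48
Maximum is 48 at (0, 8).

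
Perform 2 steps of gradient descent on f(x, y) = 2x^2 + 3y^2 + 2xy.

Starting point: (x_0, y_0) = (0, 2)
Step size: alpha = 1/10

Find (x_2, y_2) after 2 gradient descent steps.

f(x,y) = 2x^2 + 3y^2 + 2xy
grad_x = 4x + 2y, grad_y = 6y + 2x
Step 1: grad = (4, 12), (-2/5, 4/5)
Step 2: grad = (0, 4), (-2/5, 2/5)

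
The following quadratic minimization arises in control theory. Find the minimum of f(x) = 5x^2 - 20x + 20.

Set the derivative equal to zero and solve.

f(x) = 5x^2 - 20x + 20
f'(x) = 10x + (-20) = 0
x = 20/10 = 2
f(2) = 0
Since f''(x) = 10 > 0, this is a minimum.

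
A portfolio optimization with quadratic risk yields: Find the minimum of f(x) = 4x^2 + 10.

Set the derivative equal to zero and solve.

f(x) = 4x^2 + 10
f'(x) = 8x + (0) = 0
x = 0/8 = 0
f(0) = 10
Since f''(x) = 8 > 0, this is a minimum.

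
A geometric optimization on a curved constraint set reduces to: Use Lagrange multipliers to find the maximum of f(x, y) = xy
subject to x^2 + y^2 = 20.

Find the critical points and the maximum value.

Lagrange conditions: y = 2*lambda*x and x = 2*lambda*y
If x = 0 then y = 0, violating the constraint, so x, y != 0.
Dividing: y/x = x/y => x^2 = y^2 => y = x or y = -x
Constraint: 2x^2 = 20 => x^2 = 10 => x = +/-sqrt(10)
Critical points: (sqrt(10), sqrt(10)), (-sqrt(10), -sqrt(10)), (sqrt(10), -sqrt(10)), (-sqrt(10), sqrt(10))
  y = x:  xy = x^2 = 10  at (sqrt(10), sqrt(10)) and (-sqrt(10), -sqrt(10))
  y = -x: xy = -x^2 = -10 at (sqrt(10), -sqrt(10)) and (-sqrt(10), sqrt(10))
Maximum xy = 10 at (sqrt(10), sqrt(10)) and (-sqrt(10), -sqrt(10))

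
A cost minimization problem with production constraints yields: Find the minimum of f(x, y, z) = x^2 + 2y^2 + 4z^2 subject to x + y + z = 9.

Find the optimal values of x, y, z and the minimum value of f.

Using Lagrange multipliers on f = x^2 + 2y^2 + 4z^2 with constraint x + y + z = 9:
Conditions: 2*1*x = lambda, 2*2*y = lambda, 2*4*z = lambda
So x = lambda/2, y = lambda/4, z = lambda/8
Substituting into constraint: lambda * (7/8) = 9
lambda = 72/7
x = 36/7, y = 18/7, z = 9/7
Minimum value = 324/7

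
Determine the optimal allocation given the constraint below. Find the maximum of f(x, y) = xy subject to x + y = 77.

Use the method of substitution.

Substitute y = 77 - x into f(x,y) = xy:
g(x) = x(77 - x) = 77x - x^2
g'(x) = 77 - 2x = 0  =>  x = 77/2
y = 77 - 77/2 = 77/2
Maximum value = (77/2) * (77/2) = 5929/4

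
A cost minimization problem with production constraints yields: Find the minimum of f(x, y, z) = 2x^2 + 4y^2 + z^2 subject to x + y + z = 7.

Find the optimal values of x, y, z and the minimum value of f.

Using Lagrange multipliers on f = 2x^2 + 4y^2 + z^2 with constraint x + y + z = 7:
Conditions: 2*2*x = lambda, 2*4*y = lambda, 2*1*z = lambda
So x = lambda/4, y = lambda/8, z = lambda/2
Substituting into constraint: lambda * (7/8) = 7
lambda = 8
x = 2, y = 1, z = 4
Minimum value = 28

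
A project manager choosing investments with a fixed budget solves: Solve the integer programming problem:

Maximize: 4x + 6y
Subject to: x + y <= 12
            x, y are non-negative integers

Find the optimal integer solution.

Objective: 4x + 6y, constraint: x + y <= 12
Coefficient of y is 6 > coefficient of x is 4, so allocate the entire budget to y.
Optimal: x = 0, y = 12, value = 72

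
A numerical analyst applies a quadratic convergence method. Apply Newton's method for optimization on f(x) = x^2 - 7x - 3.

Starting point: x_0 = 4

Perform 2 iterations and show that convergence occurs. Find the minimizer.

f(x) = x^2 - 7x - 3, f'(x) = 2x + (-7), f''(x) = 2
Step 1: f'(4) = 1, x_1 = 4 - 1/2 = 7/2
Step 2: f'(7/2) = 0, x_2 = 7/2 (converged)
Newton's method converges in 1 step for quadratics.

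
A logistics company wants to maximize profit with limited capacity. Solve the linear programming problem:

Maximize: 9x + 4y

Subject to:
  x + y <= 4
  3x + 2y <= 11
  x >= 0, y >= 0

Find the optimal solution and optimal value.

Feasible vertices: (0, 0), (0, 4), (3, 1), (11/3, 0)
Objective 9x + 4y at each:
  (0, 0): 0
  (0, 4): 16
  (3, 1): 31
  (11/3, 0): 33
Maximum is 33 at (11/3, 0).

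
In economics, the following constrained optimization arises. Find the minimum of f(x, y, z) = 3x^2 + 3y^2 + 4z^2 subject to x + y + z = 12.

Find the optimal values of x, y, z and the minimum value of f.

Using Lagrange multipliers on f = 3x^2 + 3y^2 + 4z^2 with constraint x + y + z = 12:
Conditions: 2*3*x = lambda, 2*3*y = lambda, 2*4*z = lambda
So x = lambda/6, y = lambda/6, z = lambda/8
Substituting into constraint: lambda * (11/24) = 12
lambda = 288/11
x = 48/11, y = 48/11, z = 36/11
Minimum value = 1728/11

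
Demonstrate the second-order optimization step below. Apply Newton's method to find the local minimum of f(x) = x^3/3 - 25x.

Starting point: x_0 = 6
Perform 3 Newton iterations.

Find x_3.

f(x) = x^3/3 - 25x
f'(x) = x^2 - 25, f''(x) = 2x
Newton update: x_{n+1} = x_n - (x_n^2 - 25)/(2*x_n)
Step 1: x_0 = 6, f'=11, f''=12, x_1 = 61/12
Step 2: x_1 = 61/12, f'=121/144, f''=61/6, x_2 = 7321/1464
Step 3: x_2 = 7321/1464, f'=14641/2143296, f''=7321/732, x_3 = 107179441/21435888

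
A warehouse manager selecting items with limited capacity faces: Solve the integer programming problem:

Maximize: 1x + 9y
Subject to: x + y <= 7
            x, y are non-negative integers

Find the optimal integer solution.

Objective: 1x + 9y, constraint: x + y <= 7
Coefficient of y is 9 > coefficient of x is 1, so allocate the entire budget to y.
Optimal: x = 0, y = 7, value = 63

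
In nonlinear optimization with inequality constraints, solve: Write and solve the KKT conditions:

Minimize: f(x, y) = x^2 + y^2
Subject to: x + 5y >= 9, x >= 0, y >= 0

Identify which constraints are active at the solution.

KKT conditions for min x^2 + y^2 s.t. 1x + 5y >= 9, x >= 0, y >= 0:
Stationarity: 2x = mu*1 + mu_x, 2y = mu*5 + mu_y, with mu, mu_x, mu_y >= 0
Complementary slackness: mu*(x + 5y - 9) = 0, mu_x*x = 0, mu_y*y = 0
(0, 0) is infeasible (1*0 + 5*0 < 9), so if mu = 0 stationarity would force x = mu_x/2 >= 0, y = mu_y/2 >= 0 with mu_x*x = mu_y*y = 0, i.e. x = y = 0: contradiction. Hence mu > 0 and x + 5y = 9 is active.
Try x > 0, y > 0 (so mu_x = mu_y = 0): x = 1*mu/2, y = 5*mu/2
Substitute: 1*(1*mu/2) + 5*(5*mu/2) = 9
  mu*26/2 = 9 => mu = 9/13
x* = 9/26 > 0, y* = 45/26 > 0, consistent with mu_x = mu_y = 0.
f is convex and the constraints are linear, so this KKT point is the global minimum.
f* = 81/26
Active constraints: x + 5y >= 9 (holds with equality, mu = 9/13 > 0); x >= 0 and y >= 0 are inactive (mu_x = mu_y = 0).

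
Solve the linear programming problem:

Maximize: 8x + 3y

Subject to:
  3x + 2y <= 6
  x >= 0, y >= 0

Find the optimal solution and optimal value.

The feasible region has vertices at [(0, 0), (2, 0), (0, 3)].
Checking objective 8x + 3y at each vertex:
  (0, 0): 8*0 + 3*0 = 0
  (2, 0): 8*2 + 3*0 = 16
  (0, 3): 8*0 + 3*3 = 9
Maximum is 16 at (2, 0).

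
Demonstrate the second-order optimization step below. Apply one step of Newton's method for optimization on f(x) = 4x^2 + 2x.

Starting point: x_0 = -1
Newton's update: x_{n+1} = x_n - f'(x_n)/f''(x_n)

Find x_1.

f(x) = 4x^2 + 2x
f'(x) = 8x + (2), f''(x) = 8
Newton step: x_1 = x_0 - f'(x_0)/f''(x_0)
f'(-1) = -6
x_1 = -1 - -6/8 = -1/4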